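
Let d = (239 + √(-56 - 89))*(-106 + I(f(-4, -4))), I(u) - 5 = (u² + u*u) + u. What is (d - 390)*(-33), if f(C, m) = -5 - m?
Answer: 801570 + 3300*I*√145 ≈ 8.0157e+5 + 39737.0*I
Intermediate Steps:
I(u) = 5 + u + 2*u² (I(u) = 5 + ((u² + u*u) + u) = 5 + ((u² + u²) + u) = 5 + (2*u² + u) = 5 + (u + 2*u²) = 5 + u + 2*u²)
d = -23900 - 100*I*√145 (d = (239 + √(-56 - 89))*(-106 + (5 + (-5 - 1*(-4)) + 2*(-5 - 1*(-4))²)) = (239 + √(-145))*(-106 + (5 + (-5 + 4) + 2*(-5 + 4)²)) = (239 + I*√145)*(-106 + (5 - 1 + 2*(-1)²)) = (239 + I*√145)*(-106 + (5 - 1 + 2*1)) = (239 + I*√145)*(-106 + (5 - 1 + 2)) = (239 + I*√145)*(-106 + 6) = (239 + I*√145)*(-100) = -23900 - 100*I*√145 ≈ -23900.0 - 1204.2*I)
(d - 390)*(-33) = ((-23900 - 100*I*√145) - 390)*(-33) = (-24290 - 100*I*√145)*(-33) = 801570 + 3300*I*√145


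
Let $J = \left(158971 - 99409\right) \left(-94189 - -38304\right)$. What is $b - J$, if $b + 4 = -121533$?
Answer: $3328500833$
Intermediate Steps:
$J = -3328622370$ ($J = 59562 \left(-94189 + 38304\right) = 59562 \left(-55885\right) = -3328622370$)
$b = -121537$ ($b = -4 - 121533 = -121537$)
$b - J = -121537 - -3328622370 = -121537 + 3328622370 = 3328500833$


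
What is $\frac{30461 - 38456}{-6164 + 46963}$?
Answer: $- \frac{7995}{40799} \approx -0.19596$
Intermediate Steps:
$\frac{30461 - 38456}{-6164 + 46963} = - \frac{7995}{40799}$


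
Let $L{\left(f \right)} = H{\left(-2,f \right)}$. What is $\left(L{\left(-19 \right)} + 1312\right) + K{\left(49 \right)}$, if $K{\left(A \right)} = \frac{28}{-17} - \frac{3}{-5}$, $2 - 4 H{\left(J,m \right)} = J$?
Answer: $\frac{111516}{85} \approx 1312.0$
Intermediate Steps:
$H{\left(J,m \right)} = \frac{1}{2} - \frac{J}{4}$
$L{\left(f \right)} = 1$ ($L{\left(f \right)} = \frac{1}{2} - - \frac{1}{2} = \frac{1}{2} + \frac{1}{2} = 1$)
$K{\left(A \right)} = - \frac{89}{85}$ ($K{\left(A \right)} = 28 \left(- \frac{1}{17}\right) - - \frac{3}{5} = - \frac{28}{17} + \frac{3}{5} = - \frac{89}{85}$)
$\left(L{\left(-19 \right)} + 1312\right) + K{\left(49 \right)} = \left(1 + 1312\right) - \frac{89}{85} = 1313 - \frac{89}{85} = \frac{111516}{85}$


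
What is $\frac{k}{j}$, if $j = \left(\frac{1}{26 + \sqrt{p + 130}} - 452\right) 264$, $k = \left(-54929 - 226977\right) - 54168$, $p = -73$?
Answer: $\frac{7835061199}{2781694806} - \frac{168037 \sqrt{57}}{16690168836} \approx 2.8166$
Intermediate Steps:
$k = -336074$ ($k = -281906 - 54168 = -336074$)
$j = -119328 + \frac{264}{26 + \sqrt{57}}$ ($j = \left(\frac{1}{26 + \sqrt{-73 + 130}} - 452\right) 264 = \left(\frac{1}{26 + \sqrt{57}} - 452\right) 264 = \left(-452 + \frac{1}{26 + \sqrt{57}}\right) 264 = -119328 + \frac{264}{26 + \sqrt{57}} \approx -1.1932 \cdot 10^{5}$)
$\frac{k}{j} = - \frac{336074}{- \frac{73857168}{619} - \frac{264 \sqrt{57}}{619}}$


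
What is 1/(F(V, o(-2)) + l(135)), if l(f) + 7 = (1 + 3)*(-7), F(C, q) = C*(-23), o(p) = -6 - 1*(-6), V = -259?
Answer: 1/5922 ≈ 0.00016886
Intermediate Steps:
o(p) = 0 (o(p) = -6 + 6 = 0)
F(C, q) = -23*C
l(f) = -35 (l(f) = -7 + (1 + 3)*(-7) = -7 + 4*(-7) = -7 - 28 = -35)
1/(F(V, o(-2)) + l(135)) = 1/(-23*(-259) - 35) = 1/(5957 - 35) = 1/5922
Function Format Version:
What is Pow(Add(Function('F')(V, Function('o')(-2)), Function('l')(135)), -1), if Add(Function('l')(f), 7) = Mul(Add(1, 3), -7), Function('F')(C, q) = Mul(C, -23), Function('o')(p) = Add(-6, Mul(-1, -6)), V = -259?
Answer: Rational(1, 5922) ≈ 0.00016886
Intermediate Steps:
Function('o')(p) = 0 (Function('o')(p) = Add(-6, 6) = 0)
Function('F')(C, q) = Mul(-23, C)
Function('l')(f) = -35 (Function('l')(f) = Add(-7, Mul(Add(1, 3), -7)) = Add(-7, Mul(4, -7)) = Add(-7, -28) = -35)
Pow(Add(Function('F')(V, Function('o')(-2)), Function('l')(135)), -1) = Pow(Add(Mul(-23, -259), -35), -1) = Pow(Add(5957, -35), -1) = Pow(5922, -1) = Rational(1, 5922)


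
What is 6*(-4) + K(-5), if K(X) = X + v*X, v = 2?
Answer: -39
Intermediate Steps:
K(X) = 3*X (K(X) = X + 2*X = 3*X)
6*(-4) + K(-5) = 6*(-4) + 3*(-5) = -24 - 15 = -39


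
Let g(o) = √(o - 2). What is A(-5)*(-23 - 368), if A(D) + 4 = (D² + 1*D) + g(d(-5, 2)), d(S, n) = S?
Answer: -6256 - 391*I*√7 ≈ -6256.0 - 1034.5*I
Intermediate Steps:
g(o) = √(-2 + o)
A(D) = -4 + D + D² + I*√7 (A(D) = -4 + ((D² + 1*D) + √(-2 - 5)) = -4 + ((D² + D) + √(-7)) = -4 + ((D + D²) + I*√7) = -4 + (D + D² + I*√7) = -4 + D + D² + I*√7)
A(-5)*(-23 - 368) = (-4 - 5 + (-5)² + I*√7)*(-23 - 368) = (-4 - 5 + 25 + I*√7)*(-391) = (16 + I*√7)*(-391) = -6256 - 391*I*√7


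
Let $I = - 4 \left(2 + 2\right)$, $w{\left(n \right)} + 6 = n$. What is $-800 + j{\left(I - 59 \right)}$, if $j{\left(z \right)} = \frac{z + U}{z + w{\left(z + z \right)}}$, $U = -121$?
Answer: $- \frac{26372}{33} \approx -799.15$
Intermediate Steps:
$w{\left(n \right)} = -6 + n$
$I = -16$ ($I = \left(-4\right) 4 = -16$)
$j{\left(z \right)} = \frac{-121 + z}{-6 + 3 z}$ ($j{\left(z \right)} = \frac{z - 121}{z + \left(-6 + \left(z + z\right)\right)} = \frac{-121 + z}{z + \left(-6 + 2 z\right)} = \frac{-121 + z}{-6 + 3 z}$)
$-800 + j{\left(I - 59 \right)} = -800 + \frac{-121 - 75}{3 \left(-2 - 75\right)} = -800 + \frac{1}{3} \frac{1}{-77} \left(-196\right) = -800 + \frac{1}{3} \left(- \frac{1}{77}\right) \left(-196\right) = -800 + \frac{28}{33} = - \frac{26372}{33}$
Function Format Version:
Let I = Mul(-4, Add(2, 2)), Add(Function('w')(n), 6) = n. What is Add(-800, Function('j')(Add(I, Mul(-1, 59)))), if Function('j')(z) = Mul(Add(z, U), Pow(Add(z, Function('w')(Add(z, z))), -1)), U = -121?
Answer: Rational(-26372, 33) ≈ -799.15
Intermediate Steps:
Function('w')(n) = Add(-6, n)
I = -16 (I = Mul(-4, 4) = -16)
Function('j')(z) = Mul(Pow(Add(-6, Mul(3, z)), -1), Add(-121, z)) (Function('j')(z) = Mul(Add(z, -121), Pow(Add(z, Add(-6, Add(z, z))), -1)) = Mul(Add(-121, z), Pow(Add(z, Add(-6, Mul(2, z))), -1)) = Mul(Add(-121, z), Pow(Add(-6, Mul(3, z)), -1)) = Mul(Pow(Add(-6, Mul(3, z)), -1), Add(-121, z)))
Add(-800, Function('j')(Add(I, Mul(-1, 59)))) = Add(-800, Mul(Rational(1, 3), Pow(Add(-2, Add(-16, Mul(-1, 59))), -1), Add(-121, Add(-16, Mul(-1, 59))))) = Add(-800, Mul(Rational(1, 3), Pow(Add(-2, Add(-16, -59)), -1), Add(-121, Add(-16, -59)))) = Add(-800, Mul(Rational(1, 3), Pow(Add(-2, -75), -1), Add(-121, -75))) = Add(-800, Mul(Rational(1, 3), Pow(-77, -1), -196)) = Add(-800, Mul(Rational(1, 3), Rational(-1, 77), -196)) = Add(-800, Rational(28, 33)) = Rational(-26372, 33)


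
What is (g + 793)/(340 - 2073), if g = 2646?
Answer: -3439/1733 ≈ -1.9844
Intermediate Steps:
(g + 793)/(340 - 2073) = (2646 + 793)/(340 - 2073) = 3439/(-1733) = 3439*(-1/1733) = -3439/1733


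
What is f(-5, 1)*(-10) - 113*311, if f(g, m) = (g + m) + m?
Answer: -35113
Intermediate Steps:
f(g, m) = g + 2*m
f(-5, 1)*(-10) - 113*311 = (-5 + 2*1)*(-10) - 113*311 = (-5 + 2)*(-10) - 35143 = -3*(-10) - 35143 = 30 - 35143 = -35113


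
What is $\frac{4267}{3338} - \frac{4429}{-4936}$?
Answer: $\frac{17922957}{8238184} \approx 2.1756$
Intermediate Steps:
$\frac{4267}{3338} - \frac{4429}{-4936} = 4267 \cdot \frac{1}{3338} - - \frac{4429}{4936} = \frac{4267}{3338} + \frac{4429}{4936} = \frac{17922957}{8238184}$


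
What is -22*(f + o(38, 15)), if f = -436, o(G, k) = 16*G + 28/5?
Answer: -19536/5 ≈ -3907.2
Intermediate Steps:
o(G, k) = 28/5 + 16*G (o(G, k) = 16*G + 28*(⅕) = 16*G + 28/5 = 28/5 + 16*G)
-22*(f + o(38, 15)) = -22*(-436 + (28/5 + 16*38)) = -22*(-436 + (28/5 + 608)) = -22*(-436 + 3068/5) = -22*888/5 = -19536/5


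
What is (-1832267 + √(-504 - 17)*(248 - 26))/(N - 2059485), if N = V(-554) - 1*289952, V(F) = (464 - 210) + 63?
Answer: 1832267/2349120 - 37*I*√521/391520 ≈ 0.77998 - 0.0021571*I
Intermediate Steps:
V(F) = 317 (V(F) = 254 + 63 = 317)
N = -289635 (N = 317 - 1*289952 = 317 - 289952 = -289635)
(-1832267 + √(-504 - 17)*(248 - 26))/(N - 2059485) = (-1832267 + √(-504 - 17)*(248 - 26))/(-289635 - 2059485) = (-1832267 + √(-521)*222)/(-2349120) = (-1832267 + (I*√521)*222)*(-1/2349120) = (-1832267 + 222*I*√521)*(-1/2349120) = 1832267/2349120 - 37*I*√521/391520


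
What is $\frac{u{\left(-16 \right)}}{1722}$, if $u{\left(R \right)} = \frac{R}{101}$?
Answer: $- \frac{8}{86961} \approx -9.1995 \cdot 10^{-5}$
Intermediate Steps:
$u{\left(R \right)} = \frac{R}{101}$ ($u{\left(R \right)} = R \frac{1}{101} = \frac{R}{101}$)
$\frac{u{\left(-16 \right)}}{1722} = \frac{\frac{1}{101} \left(-16\right)}{1722} = \left(- \frac{16}{101}\right) \frac{1}{1722} = - \frac{8}{86961}$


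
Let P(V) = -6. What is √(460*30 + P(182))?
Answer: 11*√114 ≈ 117.45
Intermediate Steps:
√(460*30 + P(182)) = √(460*30 - 6) = √(13800 - 6) = √13794 = 11*√114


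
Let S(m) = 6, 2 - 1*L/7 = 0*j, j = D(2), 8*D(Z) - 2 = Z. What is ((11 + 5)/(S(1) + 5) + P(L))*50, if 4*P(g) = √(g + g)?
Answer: 800/11 + 25*√7 ≈ 138.87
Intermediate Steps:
D(Z) = ¼ + Z/8
j = ½ (j = ¼ + (⅛)*2 = ¼ + ¼ = ½ ≈ 0.50000)
L = 14 (L = 14 - 0/2 = 14 - 7*0 = 14 + 0 = 14)
P(g) = √2*√g/4 (P(g) = √(g + g)/4 = √(2*g)/4 = (√2*√g)/4 = √2*√g/4)
((11 + 5)/(S(1) + 5) + P(L))*50 = ((11 + 5)/(6 + 5) + √2*√14/4)*50 = (16/11 + √7/2)*50 = 800/11 + 25*√7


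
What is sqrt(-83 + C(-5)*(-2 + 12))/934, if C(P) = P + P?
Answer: I*sqrt(183)/934 ≈ 0.014484*I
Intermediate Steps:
C(P) = 2*P
sqrt(-83 + C(-5)*(-2 + 12))/934 = sqrt(-83 + (2*(-5))*(-2 + 12))/934 = sqrt(-83 - 10*10)*(1/934) = sqrt(-83 - 100)*(1/934) = sqrt(-183)*(1/934) = (I*sqrt(183))*(1/934) = I*sqrt(183)/934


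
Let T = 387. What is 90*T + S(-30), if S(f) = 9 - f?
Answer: 34869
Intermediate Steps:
90*T + S(-30) = 90*387 + (9 - 1*(-30)) = 34830 + (9 + 30) = 34830 + 39 = 34869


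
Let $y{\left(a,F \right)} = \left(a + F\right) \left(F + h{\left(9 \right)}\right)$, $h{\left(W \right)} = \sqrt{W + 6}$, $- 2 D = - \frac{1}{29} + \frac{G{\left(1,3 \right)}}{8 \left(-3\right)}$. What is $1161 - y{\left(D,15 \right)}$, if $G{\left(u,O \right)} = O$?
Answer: $\frac{433749}{464} - \frac{6997 \sqrt{15}}{464} \approx 876.4$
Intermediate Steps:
$D = \frac{37}{464}$ ($D = - \frac{- \frac{1}{29} + \frac{3}{8 \left(-3\right)}}{2} = - \frac{\left(-1\right) \frac{1}{29} + \frac{3}{-24}}{2} = - \frac{- \frac{1}{29} + 3 \left(- \frac{1}{24}\right)}{2} = - \frac{- \frac{1}{29} - \frac{1}{8}}{2} = \left(- \frac{1}{2}\right) \left(- \frac{37}{232}\right) = \frac{37}{464} \approx 0.079741$)
$h{\left(W \right)} = \sqrt{6 + W}$
$y{\left(a,F \right)} = \left(F + a\right) \left(F + \sqrt{15}\right)$ ($y{\left(a,F \right)} = \left(a + F\right) \left(F + \sqrt{6 + 9}\right) = \left(F + a\right) \left(F + \sqrt{15}\right)$)
$1161 - y{\left(D,15 \right)} = 1161 - \left(15^{2} + 15 \cdot \frac{37}{464} + 15 \sqrt{15} + \frac{37 \sqrt{15}}{464}\right) = 1161 - \left(225 + \frac{555}{464} + 15 \sqrt{15} + \frac{37 \sqrt{15}}{464}\right) = 1161 - \left(\frac{104955}{464} + \frac{6997 \sqrt{15}}{464}\right) = \frac{433749}{464} - \frac{6997 \sqrt{15}}{464}$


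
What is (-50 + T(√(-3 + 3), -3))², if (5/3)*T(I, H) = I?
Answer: 2500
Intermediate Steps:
T(I, H) = 3*I/5
(-50 + T(√(-3 + 3), -3))² = (-50 + 3*√(-3 + 3)/5)² = (-50 + 3*√0/5)² = (-50 + (⅗)*0)² = (-50 + 0)² = (-50)² = 2500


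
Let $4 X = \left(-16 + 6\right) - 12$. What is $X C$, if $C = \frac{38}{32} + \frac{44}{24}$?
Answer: $- \frac{1595}{96} \approx -16.615$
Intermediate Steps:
$C = \frac{145}{48}$ ($C = 38 \cdot \frac{1}{32} + 44 \cdot \frac{1}{24} = \frac{19}{16} + \frac{11}{6} = \frac{145}{48} \approx 3.0208$)
$X = - \frac{11}{2}$ ($X = \frac{\left(-16 + 6\right) - 12}{4} = \frac{-10 - 12}{4} = \frac{1}{4} \left(-22\right) = - \frac{11}{2} \approx -5.5$)
$X C = \left(- \frac{11}{2}\right) \frac{145}{48} = - \frac{1595}{96}$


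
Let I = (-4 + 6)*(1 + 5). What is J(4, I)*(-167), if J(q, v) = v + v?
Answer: -4008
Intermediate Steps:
I = 12 (I = 2*6 = 12)
J(q, v) = 2*v
J(4, I)*(-167) = (2*12)*(-167) = 24*(-167) = -4008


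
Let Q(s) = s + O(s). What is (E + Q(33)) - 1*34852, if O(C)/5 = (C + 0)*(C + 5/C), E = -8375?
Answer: -37724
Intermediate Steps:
O(C) = 5*C*(C + 5/C) (O(C) = 5*((C + 0)*(C + 5/C)) = 5*(C*(C + 5/C)) = 5*C*(C + 5/C))
Q(s) = 25 + s + 5*s² (Q(s) = s + (25 + 5*s²) = 25 + s + 5*s²)
(E + Q(33)) - 1*34852 = (-8375 + (25 + 33 + 5*33²)) - 1*34852 = (-8375 + (25 + 33 + 5*1089)) - 34852 = (-8375 + (25 + 33 + 5445)) - 34852 = (-8375 + 5503) - 34852 = -2872 - 34852 = -37724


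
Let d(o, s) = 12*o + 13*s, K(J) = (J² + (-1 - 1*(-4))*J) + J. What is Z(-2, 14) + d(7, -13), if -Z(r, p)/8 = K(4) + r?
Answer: -325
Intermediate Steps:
K(J) = J² + 4*J (K(J) = (J² + (-1 + 4)*J) + J = (J² + 3*J) + J = J² + 4*J)
Z(r, p) = -256 - 8*r (Z(r, p) = -8*(4*(4 + 4) + r) = -8*(4*8 + r) = -8*(32 + r) = -256 - 8*r)
Z(-2, 14) + d(7, -13) = (-256 - 8*(-2)) + (12*7 + 13*(-13)) = (-256 + 16) + (84 - 169) = -240 - 85 = -325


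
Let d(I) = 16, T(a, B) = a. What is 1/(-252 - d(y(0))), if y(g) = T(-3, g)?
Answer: -1/268 ≈ -0.0037313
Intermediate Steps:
y(g) = -3
1/(-252 - d(y(0))) = 1/(-252 - 1*16) = 1/(-252 - 16) = 1/(-268) = -1/268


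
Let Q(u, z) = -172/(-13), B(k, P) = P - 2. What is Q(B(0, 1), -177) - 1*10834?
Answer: -140670/13 ≈ -10821.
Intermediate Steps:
B(k, P) = -2 + P
Q(u, z) = 172/13 (Q(u, z) = -172*(-1/13) = 172/13)
Q(B(0, 1), -177) - 1*10834 = 172/13 - 1*10834 = 172/13 - 10834 = -140670/13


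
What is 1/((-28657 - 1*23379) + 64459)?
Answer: 1/12423 ≈ 8.0496e-5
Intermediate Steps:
1/((-28657 - 1*23379) + 64459) = 1/((-28657 - 23379) + 64459) = 1/(-52036 + 64459) = 1/12423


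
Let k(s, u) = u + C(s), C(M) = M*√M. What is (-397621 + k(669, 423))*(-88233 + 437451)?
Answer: -138708691164 + 233626842*√669 ≈ -1.3267e+11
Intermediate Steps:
C(M) = M^(3/2)
k(s, u) = u + s^(3/2)
(-397621 + k(669, 423))*(-88233 + 437451) = (-397621 + (423 + 669^(3/2)))*(-88233 + 437451) = (-397621 + (423 + 669*√669))*349218 = (-397198 + 669*√669)*349218 = -138708691164 + 233626842*√669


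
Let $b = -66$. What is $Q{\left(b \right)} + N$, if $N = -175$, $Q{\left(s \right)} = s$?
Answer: $-241$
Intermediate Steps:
$Q{\left(b \right)} + N = -66 - 175 = -241$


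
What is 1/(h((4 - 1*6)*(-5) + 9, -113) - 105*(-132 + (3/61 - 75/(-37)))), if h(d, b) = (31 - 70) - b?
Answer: 2257/30957008 ≈ 7.2908e-5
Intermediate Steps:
h(d, b) = -39 - b
1/(h((4 - 1*6)*(-5) + 9, -113) - 105*(-132 + (3/61 - 75/(-37)))) = 1/((-39 - 1*(-113)) - 105*(-132 + (3/61 - 75/(-37)))) = 1/((-39 + 113) - 105*(-132 + (3*(1/61) - 75*(-1/37)))) = 1/(74 - 105*(-132 + (3/61 + 75/37))) = 1/(74 - 105*(-132 + 4686/2257)) = 1/(74 - 105*(-293238/2257)) = 1/(74 + 30789990/2257) = 1/(30957008/2257) = 2257/30957008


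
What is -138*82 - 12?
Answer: -11328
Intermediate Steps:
-138*82 - 12 = -11316 - 12 = -11328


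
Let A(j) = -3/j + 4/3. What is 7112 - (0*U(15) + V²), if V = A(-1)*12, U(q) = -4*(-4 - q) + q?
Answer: 4408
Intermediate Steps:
U(q) = 16 + 5*q (U(q) = (16 + 4*q) + q = 16 + 5*q)
A(j) = 4/3 - 3/j (A(j) = -3/j + 4*(⅓) = -3/j + 4/3 = 4/3 - 3/j)
V = 52 (V = (4/3 - 3/(-1))*12 = (4/3 - 3*(-1))*12 = (4/3 + 3)*12 = (13/3)*12 = 52)
7112 - (0*U(15) + V²) = 7112 - (0*(16 + 5*15) + 52²) = 7112 - (0*(16 + 75) + 2704) = 7112 - (0*91 + 2704) = 7112 - (0 + 2704) = 7112 - 1*2704 = 7112 - 2704 = 4408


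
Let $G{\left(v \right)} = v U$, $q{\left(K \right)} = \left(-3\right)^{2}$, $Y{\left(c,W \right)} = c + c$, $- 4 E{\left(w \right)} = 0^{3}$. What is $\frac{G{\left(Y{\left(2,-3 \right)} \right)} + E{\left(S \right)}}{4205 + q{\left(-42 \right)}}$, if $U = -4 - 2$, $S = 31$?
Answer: $- \frac{12}{2107} \approx -0.0056953$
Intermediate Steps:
$U = -6$
$E{\left(w \right)} = 0$ ($E{\left(w \right)} = - \frac{0^{3}}{4} = \left(- \frac{1}{4}\right) 0 = 0$)
$Y{\left(c,W \right)} = 2 c$
$q{\left(K \right)} = 9$
$G{\left(v \right)} = - 6 v$ ($G{\left(v \right)} = v \left(-6\right) = - 6 v$)
$\frac{G{\left(Y{\left(2,-3 \right)} \right)} + E{\left(S \right)}}{4205 + q{\left(-42 \right)}} = \frac{- 6 \cdot 2 \cdot 2 + 0}{4205 + 9} = \frac{\left(-6\right) 4 + 0}{4214} = \left(-24 + 0\right) \frac{1}{4214} = \left(-24\right) \frac{1}{4214} = - \frac{12}{2107}$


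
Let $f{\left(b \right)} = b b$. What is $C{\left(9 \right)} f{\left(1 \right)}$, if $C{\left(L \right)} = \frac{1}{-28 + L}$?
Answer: $- \frac{1}{19} \approx -0.052632$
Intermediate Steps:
$f{\left(b \right)} = b^{2}$
$C{\left(9 \right)} f{\left(1 \right)} = \frac{1^{2}}{-28 + 9} = \frac{1}{-19} \cdot 1 = \left(- \frac{1}{19}\right) 1 = - \frac{1}{19}$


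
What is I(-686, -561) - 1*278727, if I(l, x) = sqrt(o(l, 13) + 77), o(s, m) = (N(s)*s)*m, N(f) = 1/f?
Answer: -278727 + 3*sqrt(10) ≈ -2.7872e+5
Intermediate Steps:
o(s, m) = m (o(s, m) = (s/s)*m = 1*m = m)
I(l, x) = 3*sqrt(10) (I(l, x) = sqrt(13 + 77) = sqrt(90) = 3*sqrt(10))
I(-686, -561) - 1*278727 = 3*sqrt(10) - 1*278727 = 3*sqrt(10) - 278727 = -278727 + 3*sqrt(10)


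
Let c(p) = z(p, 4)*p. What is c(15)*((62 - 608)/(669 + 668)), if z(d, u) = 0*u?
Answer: 0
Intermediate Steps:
z(d, u) = 0
c(p) = 0 (c(p) = 0*p = 0)
c(15)*((62 - 608)/(669 + 668)) = 0*((62 - 608)/(669 + 668)) = 0*(-546/1337) = 0*(-546*1/1337) = 0*(-78/191) = 0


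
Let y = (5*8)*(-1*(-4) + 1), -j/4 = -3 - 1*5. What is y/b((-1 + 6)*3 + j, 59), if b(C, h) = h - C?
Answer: 50/3 ≈ 16.667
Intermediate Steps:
j = 32 (j = -4*(-3 - 1*5) = -4*(-3 - 5) = -4*(-8) = 32)
y = 200 (y = 40*(4 + 1) = 40*5 = 200)
y/b((-1 + 6)*3 + j, 59) = 200/(59 - ((-1 + 6)*3 + 32)) = 200/(59 - (5*3 + 32)) = 200/(59 - (15 + 32)) = 200/(59 - 1*47) = 200/(59 - 47) = 200/12 = 200*(1/12) = 50/3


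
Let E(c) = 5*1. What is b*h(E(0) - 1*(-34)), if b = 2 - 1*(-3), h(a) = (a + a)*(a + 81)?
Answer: 46800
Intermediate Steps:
E(c) = 5
h(a) = 2*a*(81 + a) (h(a) = (2*a)*(81 + a) = 2*a*(81 + a))
b = 5 (b = 2 + 3 = 5)
b*h(E(0) - 1*(-34)) = 5*(2*(5 - 1*(-34))*(81 + (5 - 1*(-34)))) = 5*(2*(5 + 34)*(81 + (5 + 34))) = 5*(2*39*(81 + 39)) = 5*(2*39*120) = 5*9360 = 46800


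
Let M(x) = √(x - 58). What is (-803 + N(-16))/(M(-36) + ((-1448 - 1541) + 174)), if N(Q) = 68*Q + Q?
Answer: 5368205/7924319 + 1907*I*√94/7924319 ≈ 0.67743 + 0.0023332*I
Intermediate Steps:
M(x) = √(-58 + x)
N(Q) = 69*Q
(-803 + N(-16))/(M(-36) + ((-1448 - 1541) + 174)) = (-803 + 69*(-16))/(√(-58 - 36) + ((-1448 - 1541) + 174)) = (-803 - 1104)/(√(-94) + (-2989 + 174)) = -1907/(I*√94 - 2815) = -1907/(-2815 + I*√94)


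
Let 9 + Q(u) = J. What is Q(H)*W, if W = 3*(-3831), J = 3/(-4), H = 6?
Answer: 448227/4 ≈ 1.1206e+5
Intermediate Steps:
J = -3/4 (J = 3*(-1/4) = -3/4 ≈ -0.75000)
Q(u) = -39/4 (Q(u) = -9 - 3/4 = -39/4)
W = -11493
Q(H)*W = -39/4*(-11493) = 448227/4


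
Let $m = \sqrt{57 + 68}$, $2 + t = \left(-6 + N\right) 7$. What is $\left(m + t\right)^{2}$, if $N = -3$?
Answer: $4350 - 650 \sqrt{5} \approx 2896.6$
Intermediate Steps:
$t = -65$ ($t = -2 + \left(-6 - 3\right) 7 = -2 - 63 = -65$)
$m = 5 \sqrt{5}$ ($m = \sqrt{125} = 5 \sqrt{5} \approx 11.18$)
$\left(m + t\right)^{2} = \left(5 \sqrt{5} - 65\right)^{2} = \left(-65 + 5 \sqrt{5}\right)^{2}$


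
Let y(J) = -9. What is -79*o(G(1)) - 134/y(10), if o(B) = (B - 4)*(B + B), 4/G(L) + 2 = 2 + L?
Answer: 134/9 ≈ 14.889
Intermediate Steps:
G(L) = 4/L (G(L) = 4/(-2 + (2 + L)) = 4/L)
o(B) = 2*B*(-4 + B) (o(B) = (-4 + B)*(2*B) = 2*B*(-4 + B))
-79*o(G(1)) - 134/y(10) = -158*4/1*(-4 + 4/1) - 134/(-9) = -158*4*1*(-4 + 4*1) - 134*(-⅑) = -158*4*(-4 + 4) + 134/9 = -158*4*0 + 134/9 = -79*0 + 134/9 = 0 + 134/9 = 134/9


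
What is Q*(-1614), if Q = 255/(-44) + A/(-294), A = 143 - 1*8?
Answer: 10882395/1078 ≈ 10095.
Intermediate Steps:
A = 135 (A = 143 - 8 = 135)
Q = -13485/2156 (Q = 255/(-44) + 135/(-294) = 255*(-1/44) + 135*(-1/294) = -255/44 - 45/98 = -13485/2156 ≈ -6.2546)
Q*(-1614) = -13485/2156*(-1614) = 10882395/1078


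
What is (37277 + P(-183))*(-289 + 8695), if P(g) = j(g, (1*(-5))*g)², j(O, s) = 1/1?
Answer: 313358868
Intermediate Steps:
j(O, s) = 1
P(g) = 1 (P(g) = 1² = 1)
(37277 + P(-183))*(-289 + 8695) = (37277 + 1)*(-289 + 8695) = 37278*8406 = 313358868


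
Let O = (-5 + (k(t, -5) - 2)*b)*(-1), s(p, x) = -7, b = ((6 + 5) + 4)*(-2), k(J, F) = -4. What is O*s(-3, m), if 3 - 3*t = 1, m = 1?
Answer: 1225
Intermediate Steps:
t = 2/3 (t = 1 - 1/3*1 = 1 - 1/3 = 2/3 ≈ 0.66667)
b = -30 (b = (11 + 4)*(-2) = 15*(-2) = -30)
O = -175 (O = (-5 + (-4 - 2)*(-30))*(-1) = (-5 - 6*(-30))*(-1) = (-5 + 180)*(-1) = 175*(-1) = -175)
O*s(-3, m) = -175*(-7) = 1225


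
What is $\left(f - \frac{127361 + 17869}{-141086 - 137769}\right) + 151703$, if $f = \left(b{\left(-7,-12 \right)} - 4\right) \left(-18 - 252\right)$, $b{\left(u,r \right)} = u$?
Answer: $\frac{8626296929}{55771} \approx 1.5467 \cdot 10^{5}$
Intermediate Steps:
$f = 2970$ ($f = \left(-7 - 4\right) \left(-18 - 252\right) = \left(-7 - 4\right) \left(-270\right) = \left(-11\right) \left(-270\right) = 2970$)
$\left(f - \frac{127361 + 17869}{-141086 - 137769}\right) + 151703 = \left(2970 - \frac{127361 + 17869}{-141086 - 137769}\right) + 151703 = \left(2970 - \frac{145230}{-278855}\right) + 151703 = \left(2970 - 145230 \left(- \frac{1}{278855}\right)\right) + 151703 = \left(2970 - - \frac{29046}{55771}\right) + 151703 = \left(2970 + \frac{29046}{55771}\right) + 151703 = \frac{165668916}{55771} + 151703 = \frac{8626296929}{55771}$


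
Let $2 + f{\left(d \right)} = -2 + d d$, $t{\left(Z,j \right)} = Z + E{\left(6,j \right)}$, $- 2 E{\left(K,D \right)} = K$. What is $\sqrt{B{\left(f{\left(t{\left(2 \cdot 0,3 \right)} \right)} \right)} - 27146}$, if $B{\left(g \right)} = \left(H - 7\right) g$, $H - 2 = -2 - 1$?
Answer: $i \sqrt{27186} \approx 164.88 i$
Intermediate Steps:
$E{\left(K,D \right)} = - \frac{K}{2}$
$H = -1$ ($H = 2 - 3 = -1$)
$t{\left(Z,j \right)} = -3 + Z$ ($t{\left(Z,j \right)} = Z - 3 = -3 + Z$)
$f{\left(d \right)} = -4 + d^{2}$ ($f{\left(d \right)} = -2 + \left(-2 + d d\right) = -2 + \left(-2 + d^{2}\right) = -4 + d^{2}$)
$B{\left(g \right)} = - 8 g$ ($B{\left(g \right)} = \left(-1 - 7\right) g = - 8 g$)
$\sqrt{B{\left(f{\left(t{\left(2 \cdot 0,3 \right)} \right)} \right)} - 27146} = \sqrt{- 8 \left(-4 + \left(-3 + 2 \cdot 0\right)^{2}\right) - 27146} = \sqrt{- 8 \left(-4 + \left(-3 + 0\right)^{2}\right) - 27146} = \sqrt{- 8 \left(-4 + \left(-3\right)^{2}\right) - 27146} = \sqrt{- 8 \left(-4 + 9\right) - 27146} = \sqrt{\left(-8\right) 5 - 27146} = \sqrt{-40 - 27146} = \sqrt{-27186} = i \sqrt{27186}$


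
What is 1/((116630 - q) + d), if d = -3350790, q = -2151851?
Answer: -1/1082309 ≈ -9.2395e-7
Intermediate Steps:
1/((116630 - q) + d) = 1/((116630 - 1*(-2151851)) - 3350790) = 1/((116630 + 2151851) - 3350790) = 1/(2268481 - 3350790) = 1/(-1082309) = -1/1082309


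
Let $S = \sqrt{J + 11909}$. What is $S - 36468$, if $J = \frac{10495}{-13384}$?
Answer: $-36468 + \frac{\sqrt{533284011106}}{6692} \approx -36359.0$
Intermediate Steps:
$J = - \frac{10495}{13384}$ ($J = 10495 \left(- \frac{1}{13384}\right) = - \frac{10495}{13384} \approx -0.78415$)
$S = \frac{\sqrt{533284011106}}{6692}$ ($S = \sqrt{- \frac{10495}{13384} + 11909} = \sqrt{\frac{159379561}{13384}} = \frac{\sqrt{533284011106}}{6692} \approx 109.12$)
$S - 36468 = \frac{\sqrt{533284011106}}{6692} - 36468 = -36468 + \frac{\sqrt{533284011106}}{6692}$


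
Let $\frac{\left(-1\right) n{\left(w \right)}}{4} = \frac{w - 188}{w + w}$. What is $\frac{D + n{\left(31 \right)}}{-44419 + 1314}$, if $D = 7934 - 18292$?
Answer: $\frac{320784}{1336255} \approx 0.24006$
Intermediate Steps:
$n{\left(w \right)} = - \frac{2 \left(-188 + w\right)}{w}$ ($n{\left(w \right)} = - 4 \frac{w - 188}{w + w} = - 4 \frac{-188 + w}{2 w} = - \frac{2 \left(-188 + w\right)}{w}$)
$D = -10358$
$\frac{D + n{\left(31 \right)}}{-44419 + 1314} = \frac{-10358 - \left(2 - \frac{376}{31}\right)}{-44419 + 1314} = \frac{-10358 + \left(-2 + 376 \cdot \frac{1}{31}\right)}{-43105} = \left(-10358 + \left(-2 + \frac{376}{31}\right)\right) \left(- \frac{1}{43105}\right) = \left(-10358 + \frac{314}{31}\right) \left(- \frac{1}{43105}\right) = \left(- \frac{320784}{31}\right) \left(- \frac{1}{43105}\right) = \frac{320784}{1336255}$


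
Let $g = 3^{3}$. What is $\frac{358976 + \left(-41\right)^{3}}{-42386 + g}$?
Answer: $- \frac{290055}{42359} \approx -6.8475$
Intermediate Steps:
$g = 27$
$\frac{358976 + \left(-41\right)^{3}}{-42386 + g} = \frac{358976 + \left(-41\right)^{3}}{-42386 + 27} = \frac{358976 - 68921}{-42359} = 290055 \left(- \frac{1}{42359}\right) = - \frac{290055}{42359}$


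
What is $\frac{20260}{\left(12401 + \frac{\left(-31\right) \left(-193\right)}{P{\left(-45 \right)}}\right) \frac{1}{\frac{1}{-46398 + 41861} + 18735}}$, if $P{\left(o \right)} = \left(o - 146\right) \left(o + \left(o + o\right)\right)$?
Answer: $\frac{5550588881055675}{181347161177} \approx 30608.0$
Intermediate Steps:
$P{\left(o \right)} = 3 o \left(-146 + o\right)$ ($P{\left(o \right)} = \left(-146 + o\right) \left(o + 2 o\right) = \left(-146 + o\right) 3 o = 3 o \left(-146 + o\right)$)
$\frac{20260}{\left(12401 + \frac{\left(-31\right) \left(-193\right)}{P{\left(-45 \right)}}\right) \frac{1}{\frac{1}{-46398 + 41861} + 18735}} = \frac{20260}{\left(12401 + \frac{\left(-31\right) \left(-193\right)}{3 \left(-45\right) \left(-146 - 45\right)}\right) \frac{1}{\frac{1}{-46398 + 41861} + 18735}} = \frac{20260}{\left(12401 + \frac{5983}{3 \left(-45\right) \left(-191\right)}\right) \frac{1}{\frac{1}{-4537} + 18735}} = \frac{20260}{\left(12401 + \frac{5983}{25785}\right) \frac{1}{- \frac{1}{4537} + 18735}} = \frac{20260}{\left(12401 + 5983 \cdot \frac{1}{25785}\right) \frac{1}{\frac{85000694}{4537}}} = \frac{20260}{\left(12401 + \frac{5983}{25785}\right) \frac{4537}{85000694}} = \frac{20260}{\frac{319765768}{25785} \cdot \frac{4537}{85000694}} = \frac{20260}{\frac{725388644708}{1095871447395}} = 20260 \cdot \frac{1095871447395}{725388644708} = \frac{5550588881055675}{181347161177}$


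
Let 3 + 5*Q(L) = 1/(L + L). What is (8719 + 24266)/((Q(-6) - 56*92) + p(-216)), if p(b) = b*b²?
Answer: -1979100/604970917 ≈ -0.0032714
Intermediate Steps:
p(b) = b³
Q(L) = -⅗ + 1/(10*L) (Q(L) = -⅗ + 1/(5*(L + L)) = -⅗ + 1/(5*((2*L))) = -⅗ + (1/(2*L))/5 = -⅗ + 1/(10*L))
(8719 + 24266)/((Q(-6) - 56*92) + p(-216)) = (8719 + 24266)/(((⅒)*(1 - 6*(-6))/(-6) - 56*92) + (-216)³) = 32985/(((⅒)*(-⅙)*(1 + 36) - 5152) - 10077696) = 32985/(((⅒)*(-⅙)*37 - 5152) - 10077696) = 32985/((-37/60 - 5152) - 10077696) = 32985/(-309157/60 - 10077696) = 32985/(-604970917/60) = 32985*(-60/604970917) = -1979100/604970917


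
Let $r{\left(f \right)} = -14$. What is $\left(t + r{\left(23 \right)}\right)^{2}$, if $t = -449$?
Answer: $214369$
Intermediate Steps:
$\left(t + r{\left(23 \right)}\right)^{2} = \left(-449 - 14\right)^{2} = \left(-463\right)^{2} = 214369$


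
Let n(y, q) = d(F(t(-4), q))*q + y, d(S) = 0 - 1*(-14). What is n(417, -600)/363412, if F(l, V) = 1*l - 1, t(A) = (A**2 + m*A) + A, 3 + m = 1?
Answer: -7983/363412 ≈ -0.021967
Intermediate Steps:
m = -2 (m = -3 + 1 = -2)
t(A) = A**2 - A (t(A) = (A**2 - 2*A) + A = A**2 - A)
F(l, V) = -1 + l (F(l, V) = l - 1 = -1 + l)
d(S) = 14 (d(S) = 0 + 14 = 14)
n(y, q) = y + 14*q (n(y, q) = 14*q + y = y + 14*q)
n(417, -600)/363412 = (417 + 14*(-600))/363412 = (417 - 8400)*(1/363412) = -7983*1/363412 = -7983/363412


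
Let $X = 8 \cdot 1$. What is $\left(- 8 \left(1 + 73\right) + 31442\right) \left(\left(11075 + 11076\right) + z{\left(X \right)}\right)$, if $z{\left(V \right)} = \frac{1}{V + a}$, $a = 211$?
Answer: $\frac{149655509500}{219} \approx 6.8336 \cdot 10^{8}$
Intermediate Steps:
$X = 8$
$z{\left(V \right)} = \frac{1}{211 + V}$ ($z{\left(V \right)} = \frac{1}{V + 211} = \frac{1}{211 + V}$)
$\left(- 8 \left(1 + 73\right) + 31442\right) \left(\left(11075 + 11076\right) + z{\left(X \right)}\right) = \left(- 8 \left(1 + 73\right) + 31442\right) \left(\left(11075 + 11076\right) + \frac{1}{211 + 8}\right) = \left(\left(-8\right) 74 + 31442\right) \left(22151 + \frac{1}{219}\right) = \left(-592 + 31442\right) \left(22151 + \frac{1}{219}\right) = 30850 \cdot \frac{4851070}{219} = \frac{149655509500}{219}$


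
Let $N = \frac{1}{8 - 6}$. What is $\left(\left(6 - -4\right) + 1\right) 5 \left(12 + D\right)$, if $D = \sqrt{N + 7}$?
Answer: $660 + \frac{55 \sqrt{30}}{2} \approx 810.62$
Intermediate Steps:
$N = \frac{1}{2} \approx 0.5$
$D = \frac{\sqrt{30}}{2}$ ($D = \sqrt{\frac{1}{2} + 7} = \sqrt{\frac{15}{2}} = \frac{\sqrt{30}}{2} \approx 2.7386$)
$\left(\left(6 - -4\right) + 1\right) 5 \left(12 + D\right) = \left(\left(6 - -4\right) + 1\right) 5 \left(12 + \frac{\sqrt{30}}{2}\right) = \left(\left(6 + 4\right) + 1\right) 5 \left(12 + \frac{\sqrt{30}}{2}\right) = \left(10 + 1\right) 5 \left(12 + \frac{\sqrt{30}}{2}\right) = 11 \cdot 5 \left(12 + \frac{\sqrt{30}}{2}\right) = 55 \left(12 + \frac{\sqrt{30}}{2}\right) = 660 + \frac{55 \sqrt{30}}{2}$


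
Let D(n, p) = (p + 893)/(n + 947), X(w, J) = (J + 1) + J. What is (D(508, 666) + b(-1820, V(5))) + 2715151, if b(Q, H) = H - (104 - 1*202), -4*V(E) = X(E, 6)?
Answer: 15802736501/5820 ≈ 2.7152e+6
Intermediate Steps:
X(w, J) = 1 + 2*J (X(w, J) = (1 + J) + J = 1 + 2*J)
V(E) = -13/4 (V(E) = -(1 + 2*6)/4 = -(1 + 12)/4 = -¼*13 = -13/4)
b(Q, H) = 98 + H (b(Q, H) = H - (104 - 202) = H - 1*(-98) = H + 98 = 98 + H)
D(n, p) = (893 + p)/(947 + n)
(D(508, 666) + b(-1820, V(5))) + 2715151 = ((893 + 666)/(947 + 508) + (98 - 13/4)) + 2715151 = (1559/1455 + 379/4) + 2715151 = 557681/5820 + 2715151 = 15802736501/5820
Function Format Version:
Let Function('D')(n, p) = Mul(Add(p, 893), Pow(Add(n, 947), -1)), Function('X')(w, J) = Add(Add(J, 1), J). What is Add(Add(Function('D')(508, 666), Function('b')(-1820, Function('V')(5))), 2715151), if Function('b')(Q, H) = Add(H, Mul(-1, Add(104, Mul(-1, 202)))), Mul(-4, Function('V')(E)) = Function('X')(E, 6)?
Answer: Rational(15802736501, 5820) ≈ 2.7152e+6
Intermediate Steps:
Function('X')(w, J) = Add(1, Mul(2, J)) (Function('X')(w, J) = Add(Add(1, J), J) = Add(1, Mul(2, J)))
Function('V')(E) = Rational(-13, 4) (Function('V')(E) = Mul(Rational(-1, 4), Add(1, Mul(2, 6))) = Mul(Rational(-1, 4), Add(1, 12)) = Mul(Rational(-1, 4), 13) = Rational(-13, 4))
Function('b')(Q, H) = Add(98, H) (Function('b')(Q, H) = Add(H, Mul(-1, Add(104, -202))) = Add(H, Mul(-1, -98)) = Add(H, 98) = Add(98, H))
Function('D')(n, p) = Mul(Pow(Add(947, n), -1), Add(893, p)) (Function('D')(n, p) = Mul(Add(893, p), Pow(Add(947, n), -1)) = Mul(Pow(Add(947, n), -1), Add(893, p)))
Add(Add(Function('D')(508, 666), Function('b')(-1820, Function('V')(5))), 2715151) = Add(Add(Mul(Pow(Add(947, 508), -1), Add(893, 666)), Add(98, Rational(-13, 4))), 2715151) = Add(Add(Mul(Pow(1455, -1), 1559), Rational(379, 4)), 2715151) = Add(Add(Mul(Rational(1, 1455), 1559), Rational(379, 4)), 2715151) = Add(Add(Rational(1559, 1455), Rational(379, 4)), 2715151) = Add(Rational(557681, 5820), 2715151) = Rational(15802736501, 5820)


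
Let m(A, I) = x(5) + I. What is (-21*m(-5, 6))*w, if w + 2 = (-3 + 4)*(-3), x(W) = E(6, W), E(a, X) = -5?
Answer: 105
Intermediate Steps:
x(W) = -5
m(A, I) = -5 + I
w = -5 (w = -2 + (-3 + 4)*(-3) = -2 + 1*(-3) = -2 - 3 = -5)
(-21*m(-5, 6))*w = -21*(-5 + 6)*(-5) = -21*1*(-5) = -21*(-5) = 105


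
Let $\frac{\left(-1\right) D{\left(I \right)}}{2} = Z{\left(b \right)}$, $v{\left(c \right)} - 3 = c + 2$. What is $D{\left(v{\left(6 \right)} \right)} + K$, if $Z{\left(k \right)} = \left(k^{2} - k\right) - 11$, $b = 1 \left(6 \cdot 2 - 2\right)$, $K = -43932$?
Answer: $-44090$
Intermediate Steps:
$b = 10$ ($b = 1 \left(12 - 2\right) = 1 \cdot 10 = 10$)
$v{\left(c \right)} = 5 + c$ ($v{\left(c \right)} = 3 + \left(c + 2\right) = 3 + \left(2 + c\right) = 5 + c$)
$Z{\left(k \right)} = -11 + k^{2} - k$
$D{\left(I \right)} = -158$ ($D{\left(I \right)} = - 2 \left(-11 + 10^{2} - 10\right) = - 2 \left(-11 + 100 - 10\right) = \left(-2\right) 79 = -158$)
$D{\left(v{\left(6 \right)} \right)} + K = -158 - 43932 = -44090$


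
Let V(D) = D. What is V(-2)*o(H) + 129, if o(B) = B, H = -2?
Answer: 133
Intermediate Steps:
V(-2)*o(H) + 129 = -2*(-2) + 129 = 4 + 129 = 133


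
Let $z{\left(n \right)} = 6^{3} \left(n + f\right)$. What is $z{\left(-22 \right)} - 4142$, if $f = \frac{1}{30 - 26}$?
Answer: $-8840$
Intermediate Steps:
$f = \frac{1}{4} \approx 0.25$
$z{\left(n \right)} = 54 + 216 n$ ($z{\left(n \right)} = 6^{3} \left(n + \frac{1}{4}\right) = 216 \left(\frac{1}{4} + n\right) = 54 + 216 n$)
$z{\left(-22 \right)} - 4142 = \left(54 + 216 \left(-22\right)\right) - 4142 = \left(54 - 4752\right) - 4142 = -4698 - 4142 = -8840$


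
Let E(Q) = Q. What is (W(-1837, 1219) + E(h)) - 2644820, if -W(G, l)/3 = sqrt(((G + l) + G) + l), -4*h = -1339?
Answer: -10577941/4 - 6*I*sqrt(309) ≈ -2.6445e+6 - 105.47*I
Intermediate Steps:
h = 1339/4 (h = -1/4*(-1339) = 1339/4 ≈ 334.75)
W(G, l) = -3*sqrt(2*G + 2*l) (W(G, l) = -3*sqrt(((G + l) + G) + l) = -3*sqrt((l + 2*G) + l) = -3*sqrt(2*G + 2*l))
(W(-1837, 1219) + E(h)) - 2644820 = (-3*sqrt(2*(-1837) + 2*1219) + 1339/4) - 2644820 = (-3*sqrt(-3674 + 2438) + 1339/4) - 2644820 = (-6*I*sqrt(309) + 1339/4) - 2644820 = (1339/4 - 6*I*sqrt(309)) - 2644820 = -10577941/4 - 6*I*sqrt(309)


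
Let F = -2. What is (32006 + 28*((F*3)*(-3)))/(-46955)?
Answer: -6502/9391 ≈ -0.69236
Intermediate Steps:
(32006 + 28*((F*3)*(-3)))/(-46955) = (32006 + 28*(-2*3*(-3)))/(-46955) = (32006 + 28*(-6*(-3)))*(-1/46955) = (32006 + 28*18)*(-1/46955) = (32006 + 504)*(-1/46955) = 32510*(-1/46955) = -6502/9391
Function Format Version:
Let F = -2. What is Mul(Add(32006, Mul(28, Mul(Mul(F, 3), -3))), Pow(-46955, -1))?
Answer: Rational(-6502, 9391) ≈ -0.69236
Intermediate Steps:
Mul(Add(32006, Mul(28, Mul(Mul(F, 3), -3))), Pow(-46955, -1)) = Mul(Add(32006, Mul(28, Mul(Mul(-2, 3), -3))), Pow(-46955, -1)) = Mul(Add(32006, Mul(28, Mul(-6, -3))), Rational(-1, 46955)) = Mul(Add(32006, Mul(28, 18)), Rational(-1, 46955)) = Mul(Add(32006, 504), Rational(-1, 46955)) = Mul(32510, Rational(-1, 46955)) = Rational(-6502, 9391)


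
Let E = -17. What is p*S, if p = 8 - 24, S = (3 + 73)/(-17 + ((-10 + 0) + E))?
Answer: 304/11 ≈ 27.636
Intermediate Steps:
S = -19/11 (S = (3 + 73)/(-17 + ((-10 + 0) - 17)) = 76/(-17 + (-10 - 17)) = 76/(-17 - 27) = 76/(-44) = 76*(-1/44) = -19/11 ≈ -1.7273)
p = -16
p*S = -16*(-19/11) = 304/11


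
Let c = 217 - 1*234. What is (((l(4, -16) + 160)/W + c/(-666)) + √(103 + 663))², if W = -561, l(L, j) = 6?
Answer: 11882337550153/15510709764 - 33673*√766/62271 ≈ 751.11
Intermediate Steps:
c = -17 (c = 217 - 234 = -17)
(((l(4, -16) + 160)/W + c/(-666)) + √(103 + 663))² = (((6 + 160)/(-561) - 17/(-666)) + √(103 + 663))² = ((166*(-1/561) - 17*(-1/666)) + √766)² = ((-166/561 + 17/666) + √766)² = (-33673/124542 + √766)²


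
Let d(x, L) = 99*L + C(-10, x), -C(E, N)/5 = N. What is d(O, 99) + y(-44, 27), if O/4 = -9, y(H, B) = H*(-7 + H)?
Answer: 12225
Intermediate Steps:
C(E, N) = -5*N
O = -36 (O = 4*(-9) = -36)
d(x, L) = -5*x + 99*L (d(x, L) = 99*L - 5*x = -5*x + 99*L)
d(O, 99) + y(-44, 27) = (-5*(-36) + 99*99) - 44*(-7 - 44) = (180 + 9801) - 44*(-51) = 9981 + 2244 = 12225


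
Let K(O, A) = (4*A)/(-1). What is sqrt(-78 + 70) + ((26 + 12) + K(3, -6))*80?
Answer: 4960 + 2*I*sqrt(2) ≈ 4960.0 + 2.8284*I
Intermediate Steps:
K(O, A) = -4*A (K(O, A) = (4*A)*(-1) = -4*A)
sqrt(-78 + 70) + ((26 + 12) + K(3, -6))*80 = sqrt(-78 + 70) + ((26 + 12) - 4*(-6))*80 = sqrt(-8) + (38 + 24)*80 = 2*I*sqrt(2) + 62*80 = 2*I*sqrt(2) + 4960 = 4960 + 2*I*sqrt(2)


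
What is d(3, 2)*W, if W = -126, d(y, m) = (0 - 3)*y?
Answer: 1134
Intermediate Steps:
d(y, m) = -3*y
d(3, 2)*W = -3*3*(-126) = -9*(-126) = 1134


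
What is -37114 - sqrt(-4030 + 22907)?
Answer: -37114 - sqrt(18877) ≈ -37251.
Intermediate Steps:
-37114 - sqrt(-4030 + 22907) = -37114 - sqrt(18877)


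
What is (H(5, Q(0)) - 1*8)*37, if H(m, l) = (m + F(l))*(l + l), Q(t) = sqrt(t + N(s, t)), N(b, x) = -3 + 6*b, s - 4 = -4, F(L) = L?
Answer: -518 + 370*I*sqrt(3) ≈ -518.0 + 640.86*I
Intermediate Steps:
s = 0 (s = 4 - 4 = 0)
Q(t) = sqrt(-3 + t) (Q(t) = sqrt(t + (-3 + 6*0)) = sqrt(t + (-3 + 0)) = sqrt(t - 3) = sqrt(-3 + t))
H(m, l) = 2*l*(l + m) (H(m, l) = (m + l)*(l + l) = (l + m)*(2*l) = 2*l*(l + m))
(H(5, Q(0)) - 1*8)*37 = (2*sqrt(-3 + 0)*(sqrt(-3 + 0) + 5) - 1*8)*37 = (2*sqrt(-3)*(sqrt(-3) + 5) - 8)*37 = (2*(I*sqrt(3))*(I*sqrt(3) + 5) - 8)*37 = (2*(I*sqrt(3))*(5 + I*sqrt(3)) - 8)*37 = (2*I*sqrt(3)*(5 + I*sqrt(3)) - 8)*37 = (-8 + 2*I*sqrt(3)*(5 + I*sqrt(3)))*37 = -296 + 74*I*sqrt(3)*(5 + I*sqrt(3))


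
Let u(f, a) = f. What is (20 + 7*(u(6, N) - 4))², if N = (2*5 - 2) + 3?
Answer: 1156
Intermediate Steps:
N = 11 (N = (10 - 2) + 3 = 8 + 3 = 11)
(20 + 7*(u(6, N) - 4))² = (20 + 7*(6 - 4))² = (20 + 7*2)² = (20 + 14)² = 34² = 1156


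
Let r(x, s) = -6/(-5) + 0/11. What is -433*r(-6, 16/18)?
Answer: -2598/5 ≈ -519.60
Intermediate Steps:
r(x, s) = 6/5 (r(x, s) = -6*(-1/5) + 0*(1/11) = 6/5 + 0 = 6/5)
-433*r(-6, 16/18) = -433*6/5 = -2598/5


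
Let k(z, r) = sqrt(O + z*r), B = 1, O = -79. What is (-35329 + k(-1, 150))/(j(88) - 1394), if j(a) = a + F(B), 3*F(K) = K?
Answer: 105987/3917 - 3*I*sqrt(229)/3917 ≈ 27.058 - 0.01159*I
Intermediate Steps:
F(K) = K/3
j(a) = 1/3 + a (j(a) = a + (1/3)*1 = a + 1/3 = 1/3 + a)
k(z, r) = sqrt(-79 + r*z) (k(z, r) = sqrt(-79 + z*r) = sqrt(-79 + r*z))
(-35329 + k(-1, 150))/(j(88) - 1394) = (-35329 + sqrt(-79 + 150*(-1)))/((1/3 + 88) - 1394) = (-35329 + sqrt(-79 - 150))/(265/3 - 1394) = (-35329 + sqrt(-229))/(-3917/3) = (-35329 + I*sqrt(229))*(-3/3917) = 105987/3917 - 3*I*sqrt(229)/3917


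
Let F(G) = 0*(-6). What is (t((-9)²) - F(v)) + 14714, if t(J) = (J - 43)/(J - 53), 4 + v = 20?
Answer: 206015/14 ≈ 14715.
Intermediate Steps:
v = 16 (v = -4 + 20 = 16)
F(G) = 0
t(J) = (-43 + J)/(-53 + J)
(t((-9)²) - F(v)) + 14714 = ((-43 + (-9)²)/(-53 + (-9)²) - 1*0) + 14714 = ((-43 + 81)/(-53 + 81) + 0) + 14714 = (38/28 + 0) + 14714 = ((1/28)*38 + 0) + 14714 = (19/14 + 0) + 14714 = 19/14 + 14714 = 206015/14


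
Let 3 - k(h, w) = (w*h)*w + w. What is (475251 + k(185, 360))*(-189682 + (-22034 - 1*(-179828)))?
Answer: 749403268128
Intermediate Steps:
k(h, w) = 3 - w - h*w**2 (k(h, w) = 3 - ((w*h)*w + w) = 3 - ((h*w)*w + w) = 3 - (h*w**2 + w) = 3 - (w + h*w**2) = 3 + (-w - h*w**2) = 3 - w - h*w**2)
(475251 + k(185, 360))*(-189682 + (-22034 - 1*(-179828))) = (475251 + (3 - 1*360 - 1*185*360**2))*(-189682 + (-22034 - 1*(-179828))) = (475251 + (3 - 360 - 1*185*129600))*(-189682 + (-22034 + 179828)) = (475251 + (3 - 360 - 23976000))*(-189682 + 157794) = (475251 - 23976357)*(-31888) = -23501106*(-31888) = 749403268128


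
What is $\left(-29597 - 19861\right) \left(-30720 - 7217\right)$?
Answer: $1876288146$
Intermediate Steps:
$\left(-29597 - 19861\right) \left(-30720 - 7217\right) = \left(-49458\right) \left(-37937\right) = 1876288146$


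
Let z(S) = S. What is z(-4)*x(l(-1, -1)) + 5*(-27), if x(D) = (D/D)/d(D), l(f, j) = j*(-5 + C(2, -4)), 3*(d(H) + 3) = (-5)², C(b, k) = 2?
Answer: -543/4 ≈ -135.75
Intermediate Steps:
d(H) = 16/3 (d(H) = -3 + (⅓)*(-5)² = -3 + (⅓)*25 = -3 + 25/3 = 16/3)
l(f, j) = -3*j (l(f, j) = j*(-5 + 2) = j*(-3) = -3*j)
x(D) = 3/16 (x(D) = (D/D)/(16/3) = 1*(3/16) = 3/16)
z(-4)*x(l(-1, -1)) + 5*(-27) = -4*3/16 + 5*(-27) = -¾ - 135 = -543/4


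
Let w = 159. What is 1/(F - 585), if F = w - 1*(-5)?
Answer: -1/421 ≈ -0.0023753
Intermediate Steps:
F = 164 (F = 159 - 1*(-5) = 159 + 5 = 164)
1/(F - 585) = 1/(164 - 585) = 1/(-421) = -1/421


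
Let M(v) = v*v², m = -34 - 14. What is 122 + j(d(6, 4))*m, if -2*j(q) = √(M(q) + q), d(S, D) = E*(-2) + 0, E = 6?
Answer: 122 + 48*I*√435 ≈ 122.0 + 1001.1*I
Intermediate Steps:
m = -48
M(v) = v³
d(S, D) = -12 (d(S, D) = 6*(-2) + 0 = -12 + 0 = -12)
j(q) = -√(q + q³)/2 (j(q) = -√(q³ + q)/2 = -√(q + q³)/2)
122 + j(d(6, 4))*m = 122 - √(-12 + (-12)³)/2*(-48) = 122 - √(-12 - 1728)/2*(-48) = 122 - I*√435*(-48) = 122 + 48*I*√435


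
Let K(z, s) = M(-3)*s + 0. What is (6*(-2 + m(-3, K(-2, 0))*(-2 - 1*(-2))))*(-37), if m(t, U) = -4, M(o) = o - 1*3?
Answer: 444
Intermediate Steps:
M(o) = -3 + o (M(o) = o - 3 = -3 + o)
K(z, s) = -6*s (K(z, s) = (-3 - 3)*s + 0 = -6*s + 0 = -6*s)
(6*(-2 + m(-3, K(-2, 0))*(-2 - 1*(-2))))*(-37) = (6*(-2 - 4*(-2 - 1*(-2))))*(-37) = (6*(-2 - 4*(-2 + 2)))*(-37) = (6*(-2 - 4*0))*(-37) = (6*(-2 + 0))*(-37) = (6*(-2))*(-37) = -12*(-37) = 444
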